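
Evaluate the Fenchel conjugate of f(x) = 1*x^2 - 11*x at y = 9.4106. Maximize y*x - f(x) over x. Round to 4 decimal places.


f*(y) = sup_x {y*x - a*x^2 - b*x} = sup_x {(y-b)*x - a*x^2}
FOC: (y - b) - 2a*x = 0 => x* = (y - b)/(2a)
x* = (9.4106 + 11)/(2*1) = 10.2053
f*(9.4106) = (y-b)^2/(4a) = (9.4106 + 11)^2/(4*1)
= 416.5926/4 = 104.1481


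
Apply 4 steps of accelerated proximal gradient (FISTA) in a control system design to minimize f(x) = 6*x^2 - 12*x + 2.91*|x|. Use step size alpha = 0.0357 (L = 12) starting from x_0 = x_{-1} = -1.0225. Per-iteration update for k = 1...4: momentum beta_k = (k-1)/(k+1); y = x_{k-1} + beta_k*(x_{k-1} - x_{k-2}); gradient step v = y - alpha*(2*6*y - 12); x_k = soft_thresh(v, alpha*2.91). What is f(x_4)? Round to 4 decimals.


FISTA on f(x) = 6*x^2 - 12*x + 2.91*|x|
L = 12, alpha = 0.0357
Iteration 1: beta = 0.0, y = -1.0225 + 0.0*(-1.0225 + 1.0225) = -1.0225
  grad(y) = -24.27, v = y - alpha*grad = -0.1561
  prox(v) = soft_thresh(-0.1561, 0.1039) = -0.0522
Iteration 2: beta = 0.3333, y = -0.0522 + 0.3333*(-0.0522 + 1.0225) = 0.2713
  grad(y) = -8.7448, v = y - alpha*grad = 0.5835
  prox(v) = soft_thresh(0.5835, 0.1039) = 0.4796
Iteration 3: beta = 0.5, y = 0.4796 + 0.5*(0.4796 + 0.0522) = 0.7454
  grad(y) = -3.0547, v = y - alpha*grad = 0.8545
  prox(v) = soft_thresh(0.8545, 0.1039) = 0.7506
Iteration 4: beta = 0.6, y = 0.7506 + 0.6*(0.7506 - 0.4796) = 0.9132
  grad(y) = -1.0412, v = y - alpha*grad = 0.9504
  prox(v) = soft_thresh(0.9504, 0.1039) = 0.8465
f(x_4) = 6*0.8465^2 - 12*0.8465 + 2.91*|0.8465| = -3.3953


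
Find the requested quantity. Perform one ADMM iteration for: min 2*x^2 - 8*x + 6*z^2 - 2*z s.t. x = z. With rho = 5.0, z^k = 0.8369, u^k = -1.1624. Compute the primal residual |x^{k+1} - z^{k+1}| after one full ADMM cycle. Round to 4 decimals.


ADMM iteration with rho = 5.0, z^k = 0.8369, u^k = -1.1624
Step 1: x-update.
Minimize 2*x^2 - 8*x + (5.0/2)*(x - 0.8369 - 1.1624)^2
FOC: (2*2 + 5.0)*x = 8 + 5.0*(0.8369 + 1.1624)
x^{k+1} = 1.9996
Step 2: z-update.
Minimize 6*z^2 - 2*z + (5.0/2)*(1.9996 - z - 1.1624)^2
FOC: (2*6 + 5.0)*z = 2 + 5.0*(1.9996 - 1.1624)
z^{k+1} = 0.3639
Step 3: u-update.
u^{k+1} = -1.1624 + 1.9996 - 0.3639 = 0.4733
Step 4: Primal residual = |1.9996 - 0.3639| = 1.6357


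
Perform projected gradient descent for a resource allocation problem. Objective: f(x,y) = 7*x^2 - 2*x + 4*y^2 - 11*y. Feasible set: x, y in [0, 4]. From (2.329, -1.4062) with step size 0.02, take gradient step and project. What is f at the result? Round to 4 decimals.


Step 1: Compute gradient at (2.329, -1.4062).
grad_x = 2*7*2.329 - 2 = 30.606
grad_y = 2*4*-1.4062 - 11 = -22.2496
Step 2: Gradient step.
x_raw = 2.329 - 0.02*30.606 = 1.7169
y_raw = -1.4062 - 0.02*-22.2496 = -0.9612
Step 3: Project onto [0, 4].
x_proj = clip(1.7169) = 1.7169
y_proj = clip(-0.9612) = 0.0
Step 4: Evaluate f.
f(1.7169, 0.0) = 17.2


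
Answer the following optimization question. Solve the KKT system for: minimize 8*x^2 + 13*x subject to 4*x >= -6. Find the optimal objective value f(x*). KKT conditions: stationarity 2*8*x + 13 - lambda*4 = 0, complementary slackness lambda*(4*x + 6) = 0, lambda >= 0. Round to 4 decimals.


Step 1: Try lambda = 0 (constraint inactive).
Stationarity: 2*8*x + 13 = 0
x* = -13/(2*8) = -0.8125
Check constraint: 4*-0.8125 = -3.25 >= -6 -- satisfied.
Step 2: Compute optimal value.
f(x*) = 8*(-0.8125)^2 + 13*(-0.8125) = -5.2813


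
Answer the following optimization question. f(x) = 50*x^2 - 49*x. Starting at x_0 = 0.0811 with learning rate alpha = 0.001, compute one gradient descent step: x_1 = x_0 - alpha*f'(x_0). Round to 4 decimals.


We compute the gradient at x_0 and apply the update.
f'(x) = 100*x - 49
f'(0.0811) = 100*0.0811 - 49 = -40.89
x_1 = 0.0811 - 0.001*-40.89 = 0.122


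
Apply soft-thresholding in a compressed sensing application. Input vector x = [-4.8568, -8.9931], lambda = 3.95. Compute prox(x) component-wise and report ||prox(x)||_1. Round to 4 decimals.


Soft-thresholding with lambda = 3.95:
prox(-4.8568) = sign(-4.8568)*max(|-4.8568| - 3.95, 0) = -0.9068
prox(-8.9931) = sign(-8.9931)*max(|-8.9931| - 3.95, 0) = -5.0431
prox(x) = [-0.9068, -5.0431]
||prox(x)||_1 = 0.9068 + 5.0431 = 5.9499


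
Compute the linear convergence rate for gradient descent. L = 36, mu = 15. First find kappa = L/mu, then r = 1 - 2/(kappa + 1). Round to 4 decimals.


Step 1: Compute the condition number.
kappa = L/mu = 36/15 = 2.4
Step 2: Compute the convergence rate.
r = 1 - 2/(kappa + 1) = 1 - 2*mu/(L + mu) = (L - mu)/(L + mu) = 21/51 = 0.4118


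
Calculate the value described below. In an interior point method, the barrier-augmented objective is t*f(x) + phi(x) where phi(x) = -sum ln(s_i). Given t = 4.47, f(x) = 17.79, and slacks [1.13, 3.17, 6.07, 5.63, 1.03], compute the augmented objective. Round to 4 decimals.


Step 1: Compute log-barrier.
ln values: [0.1222, 1.1537, 1.8034, 1.7281, 0.0296]
phi = -(0.1222 + 1.1537 + 1.8034 + 1.7281 + 0.0296) = -4.837
Step 2: Compute augmented objective.
t*f(x) = 4.47*17.79 = 79.5213
Total = 79.5213 - 4.837 = 74.6843


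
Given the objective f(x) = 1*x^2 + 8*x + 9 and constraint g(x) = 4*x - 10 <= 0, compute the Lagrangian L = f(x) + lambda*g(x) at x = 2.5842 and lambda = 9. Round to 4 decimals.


Step 1: Evaluate f(x).
f(2.5842) = 1*2.5842^2 + 8*2.5842 + 9 = 36.3517
Step 2: Evaluate g(x).
g(2.5842) = 4*2.5842 - 10 = 0.3368
Step 3: Compute Lagrangian.
L = 36.3517 + 9*0.3368 = 39.3829


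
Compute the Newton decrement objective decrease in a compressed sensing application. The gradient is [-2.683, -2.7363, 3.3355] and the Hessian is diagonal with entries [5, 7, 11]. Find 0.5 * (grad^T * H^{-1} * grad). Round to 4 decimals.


Step 1: H is diagonal, so H^(-1) * g = [-0.5366, -0.3909, 0.3032].
Step 2: g^T H^(-1) g = sum_i g_i^2 / H_ii
  = (-2.683)^2/5 + (-2.7363)^2/7 + (3.3355)^2/11
  = 1.4397 + 1.0696 + 1.0114 = 3.5207
Step 3: Objective decrease = 0.5 * g^T H^(-1) g = 1.7604


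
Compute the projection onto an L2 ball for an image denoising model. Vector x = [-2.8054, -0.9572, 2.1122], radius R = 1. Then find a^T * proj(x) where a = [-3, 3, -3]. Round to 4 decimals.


Step 1: Compute ||x|| (intermediates to 6 decimals).
||x|| = sqrt((-2.8054)^2 + (-0.9572)^2 + 2.1122^2) = 3.639765
Step 2: Project.
Since ||x|| > R, scale = R/||x|| = 1/3.639765 = 0.274743, proj(x) = scale * x
proj(x) = [-0.770764, -0.262984, 0.580312]
Step 3: Dot product.
a^T * proj(x) = -3*(-0.770764) + 3*(-0.262984) - 3*0.580312 = -0.2176


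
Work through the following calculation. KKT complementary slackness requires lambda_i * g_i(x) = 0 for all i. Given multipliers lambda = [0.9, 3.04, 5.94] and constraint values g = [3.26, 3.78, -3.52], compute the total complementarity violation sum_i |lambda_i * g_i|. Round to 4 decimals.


KKT complementary slackness check:
lambda_1 * g_1 = 0.9 * 3.26 = 2.934
lambda_2 * g_2 = 3.04 * 3.78 = 11.4912
lambda_3 * g_3 = 5.94 * -3.52 = -20.9088
Total violation = 2.934 + 11.4912 + 20.9088 = 35.334


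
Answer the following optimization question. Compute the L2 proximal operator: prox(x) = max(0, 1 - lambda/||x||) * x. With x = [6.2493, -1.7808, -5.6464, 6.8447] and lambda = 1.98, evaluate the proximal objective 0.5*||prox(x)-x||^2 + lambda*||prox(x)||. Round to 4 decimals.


Step 1: Compute ||x||.
||x|| = 10.998
Step 2: Compute scaling factor.
scale = max(0, 1 - 1.98/10.998) = 0.82
Step 3: prox(x) = [5.1242, -1.4602, -4.6299, 5.6124]
||prox(x)|| = 9.018
Step 4: Proximal objective.
0.5*||prox-x||^2 = 1.9602
lambda*||prox|| = 17.8556
Total = 19.8159


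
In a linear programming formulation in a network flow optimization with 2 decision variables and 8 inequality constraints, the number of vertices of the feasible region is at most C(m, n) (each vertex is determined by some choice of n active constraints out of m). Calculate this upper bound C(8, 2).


Each vertex corresponds to some choice of n active constraints out of m, so the number of vertices is at most C(m, n) = m! / (n!(m-n)!).
m = 8, n = 2
Numerator: 8 * 7
Denominator: 2! = 2
C(8, 2) = 28


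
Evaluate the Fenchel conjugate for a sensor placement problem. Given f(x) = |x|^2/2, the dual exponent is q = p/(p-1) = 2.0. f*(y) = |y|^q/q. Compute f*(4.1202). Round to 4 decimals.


The conjugate exponent q satisfies 1/p + 1/q = 1.
p = 2, so q = 2/(2 - 1) = 2.0
|y|^q = 4.1202^2.0 = 16.976
f*(4.1202) = 16.976 / 2.0 = 8.488


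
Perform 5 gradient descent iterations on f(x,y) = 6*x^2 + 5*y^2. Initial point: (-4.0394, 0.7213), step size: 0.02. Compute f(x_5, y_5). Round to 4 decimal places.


Gradient descent on f(x,y) = 6*x^2 + 5*y^2.
Starting point: (-4.0394, 0.7213), alpha = 0.02
Step 1: grad_x = 2*6*-4.0394 = -48.4728, grad_y = 2*5*0.7213 = 7.213
  x_1 = -4.0394 - 0.02*-48.4728 = -3.0699
  y_1 = 0.7213 - 0.02*7.213 = 0.577
Step 2: grad_x = 2*6*-3.0699 = -36.8393, grad_y = 2*5*0.577 = 5.7704
  x_2 = -3.0699 - 0.02*-36.8393 = -2.3332
  y_2 = 0.577 - 0.02*5.7704 = 0.4616
Step 3: grad_x = 2*6*-2.3332 = -27.9979, grad_y = 2*5*0.4616 = 4.6163
  x_3 = -2.3332 - 0.02*-27.9979 = -1.7732
  y_3 = 0.4616 - 0.02*4.6163 = 0.3693
Step 4: grad_x = 2*6*-1.7732 = -21.2784, grad_y = 2*5*0.3693 = 3.6931
  x_4 = -1.7732 - 0.02*-21.2784 = -1.3476
  y_4 = 0.3693 - 0.02*3.6931 = 0.2954
Step 5: grad_x = 2*6*-1.3476 = -16.1716, grad_y = 2*5*0.2954 = 2.9544
  x_5 = -1.3476 - 0.02*-16.1716 = -1.0242
  y_5 = 0.2954 - 0.02*2.9544 = 0.2364
f(-1.0242, 0.2364) = 6*(-1.0242)^2 + 5*0.2364^2 = 6.5732


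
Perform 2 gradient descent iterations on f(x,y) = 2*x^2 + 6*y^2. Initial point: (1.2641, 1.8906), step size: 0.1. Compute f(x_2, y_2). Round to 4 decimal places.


Gradient descent on f(x,y) = 2*x^2 + 6*y^2.
Starting point: (1.2641, 1.8906), alpha = 0.1
Step 1: grad_x = 2*2*1.2641 = 5.0564, grad_y = 2*6*1.8906 = 22.6872
  x_1 = 1.2641 - 0.1*5.0564 = 0.7585
  y_1 = 1.8906 - 0.1*22.6872 = -0.3781
Step 2: grad_x = 2*2*0.7585 = 3.0338, grad_y = 2*6*-0.3781 = -4.5374
  x_2 = 0.7585 - 0.1*3.0338 = 0.4551
  y_2 = -0.3781 - 0.1*-4.5374 = 0.0756
f(0.4551, 0.0756) = 2*0.4551^2 + 6*0.0756^2 = 0.4485


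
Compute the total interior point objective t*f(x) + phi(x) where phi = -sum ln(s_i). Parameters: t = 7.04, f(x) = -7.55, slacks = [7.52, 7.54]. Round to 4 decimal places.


Step 1: Compute log-barrier.
ln values: [2.0176, 2.0202]
phi = -(2.0176 + 2.0202) = -4.0378
Step 2: Compute augmented objective.
t*f(x) = 7.04*-7.55 = -53.152
Total = -53.152 - 4.0378 = -57.1898


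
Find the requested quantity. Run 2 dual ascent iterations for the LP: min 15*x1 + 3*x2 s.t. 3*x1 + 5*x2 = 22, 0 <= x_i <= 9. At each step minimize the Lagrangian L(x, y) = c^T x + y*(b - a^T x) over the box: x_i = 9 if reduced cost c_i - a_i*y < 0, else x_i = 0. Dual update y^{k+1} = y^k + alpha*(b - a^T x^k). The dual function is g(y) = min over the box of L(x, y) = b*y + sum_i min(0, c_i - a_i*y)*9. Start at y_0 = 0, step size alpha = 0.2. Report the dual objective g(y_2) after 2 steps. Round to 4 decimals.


Dual ascent for LP: min 15*x1 + 3*x2, 3*x1 + 5*x2 = 22, 0 <= x_i <= 9
Step 1: y^k = 0.0, reduced costs: (15.0, 3.0)
  x^k = (0.0, 0.0), subgradient = b - a^T x = 22.0
  y^{k+1} = 0.0 + 0.2*22.0 = 4.4
Step 2: y^k = 4.4, reduced costs: (1.8, -19.0)
  x^k = (0.0, 9.0), subgradient = b - a^T x = -23.0
  y^{k+1} = 4.4 + 0.2*-23.0 = -0.2
Dual objective at y_2 = -0.2: reduced costs (15.6, 4.0), box minimizer x = (0.0, 0.0)
g(y_2) = b*y + (c1 - a1*y)*x1 + (c2 - a2*y)*x2 = 22*(-0.2) + 15.6*0.0 + 4.0*0.0 = -4.4 + 0.0 + 0.0 = -4.4


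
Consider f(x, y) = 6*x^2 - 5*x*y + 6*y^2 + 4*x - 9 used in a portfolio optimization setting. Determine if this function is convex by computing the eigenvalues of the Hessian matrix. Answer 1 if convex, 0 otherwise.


The Hessian of f(x,y) = 6*x^2 - 5*x*y + 6*y^2 + 4*x - 9 is:
H = [[12, -5], [-5, 12]]
Trace = 12 + 12 = 24
Determinant = 12*12 - (-5)^2 = 119
Discriminant = (24)^2 - 4*119 = 100.0
Eigenvalues: lambda_1 = 7.0, lambda_2 = 17.0
The function is convex.

1


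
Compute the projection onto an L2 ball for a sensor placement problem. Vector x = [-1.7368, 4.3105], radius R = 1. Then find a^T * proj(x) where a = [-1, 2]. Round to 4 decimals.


Step 1: Compute ||x|| (intermediates to 6 decimals).
||x|| = sqrt((-1.7368)^2 + 4.3105^2) = 4.647245
Step 2: Project.
Since ||x|| > R, scale = R/||x|| = 1/4.647245 = 0.215181, proj(x) = scale * x
proj(x) = [-0.373726, 0.927538]
Step 3: Dot product.
a^T * proj(x) = -1*(-0.373726) + 2*0.927538 = 2.2288


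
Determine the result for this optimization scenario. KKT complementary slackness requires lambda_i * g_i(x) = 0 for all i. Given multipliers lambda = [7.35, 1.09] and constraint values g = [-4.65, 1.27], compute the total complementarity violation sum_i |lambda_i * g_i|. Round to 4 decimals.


KKT complementary slackness check:
lambda_1 * g_1 = 7.35 * -4.65 = -34.1775
lambda_2 * g_2 = 1.09 * 1.27 = 1.3843
Total violation = 34.1775 + 1.3843 = 35.5618


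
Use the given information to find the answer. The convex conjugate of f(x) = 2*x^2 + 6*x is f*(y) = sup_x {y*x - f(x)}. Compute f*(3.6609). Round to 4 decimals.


f*(y) = sup_x {y*x - a*x^2 - b*x} = sup_x {(y-b)*x - a*x^2}
FOC: (y - b) - 2a*x = 0 => x* = (y - b)/(2a)
x* = (3.6609 - 6)/(2*2) = -0.5848
f*(3.6609) = (y-b)^2/(4a) = (3.6609 - 6)^2/(4*2)
= 5.4714/8 = 0.6839


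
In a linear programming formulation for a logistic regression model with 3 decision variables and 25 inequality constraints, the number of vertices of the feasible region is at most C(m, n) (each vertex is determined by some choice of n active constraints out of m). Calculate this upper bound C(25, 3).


Each vertex corresponds to some choice of n active constraints out of m, so the number of vertices is at most C(m, n) = m! / (n!(m-n)!).
m = 25, n = 3
Numerator: 25 * 24 * 23
Denominator: 3! = 6
C(25, 3) = 2300


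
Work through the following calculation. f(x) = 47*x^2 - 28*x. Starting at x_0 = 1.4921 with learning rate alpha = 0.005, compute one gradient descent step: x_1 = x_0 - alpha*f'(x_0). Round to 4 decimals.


We compute the gradient at x_0 and apply the update.
f'(x) = 94*x - 28
f'(1.4921) = 94*1.4921 - 28 = 112.2574
x_1 = 1.4921 - 0.005*112.2574 = 0.9308


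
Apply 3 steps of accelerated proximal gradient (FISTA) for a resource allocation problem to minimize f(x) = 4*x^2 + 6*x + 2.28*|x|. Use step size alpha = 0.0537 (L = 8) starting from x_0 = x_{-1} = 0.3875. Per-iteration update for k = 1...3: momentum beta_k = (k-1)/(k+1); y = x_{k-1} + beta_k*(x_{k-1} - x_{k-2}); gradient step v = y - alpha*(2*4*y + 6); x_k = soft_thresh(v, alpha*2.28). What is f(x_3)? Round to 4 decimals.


FISTA on f(x) = 4*x^2 + 6*x + 2.28*|x|
L = 8, alpha = 0.0537
Iteration 1: beta = 0.0, y = 0.3875 + 0.0*(0.3875 - 0.3875) = 0.3875
  grad(y) = 9.1, v = y - alpha*grad = -0.1012
  prox(v) = soft_thresh(-0.1012, 0.1224) = 0.0
Iteration 2: beta = 0.3333, y = 0.0 + 0.3333*(0.0 - 0.3875) = -0.1292
  grad(y) = 4.9667, v = y - alpha*grad = -0.3959
  prox(v) = soft_thresh(-0.3959, 0.1224) = -0.2734
Iteration 3: beta = 0.5, y = -0.2734 + 0.5*(-0.2734 - 0.0) = -0.4102
  grad(y) = 2.7187, v = y - alpha*grad = -0.5562
  prox(v) = soft_thresh(-0.5562, 0.1224) = -0.4337
f(x_3) = 4*(-0.4337)^2 + 6*(-0.4337) + 2.28*|-0.4337| = -0.861


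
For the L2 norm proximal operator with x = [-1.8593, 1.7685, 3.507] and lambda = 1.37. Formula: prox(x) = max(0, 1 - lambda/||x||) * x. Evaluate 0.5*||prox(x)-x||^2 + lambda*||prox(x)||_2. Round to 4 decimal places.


Step 1: Compute ||x||.
||x|| = 4.3455
Step 2: Compute scaling factor.
scale = max(0, 1 - 1.37/4.3455) = 0.6847
Step 3: prox(x) = [-1.2731, 1.211, 2.4014]
||prox(x)|| = 2.9755
Step 4: Proximal objective.
0.5*||prox-x||^2 = 0.9385
lambda*||prox|| = 4.0764
Total = 5.0149


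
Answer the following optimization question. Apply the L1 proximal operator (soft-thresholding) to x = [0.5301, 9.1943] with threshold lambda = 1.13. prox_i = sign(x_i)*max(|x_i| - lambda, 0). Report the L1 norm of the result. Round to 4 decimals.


Soft-thresholding with lambda = 1.13:
prox(0.5301) = sign(0.5301)*max(|0.5301| - 1.13, 0) = 0.0
prox(9.1943) = sign(9.1943)*max(|9.1943| - 1.13, 0) = 8.0643
prox(x) = [0.0, 8.0643]
||prox(x)||_1 = 0.0 + 8.0643 = 8.0643


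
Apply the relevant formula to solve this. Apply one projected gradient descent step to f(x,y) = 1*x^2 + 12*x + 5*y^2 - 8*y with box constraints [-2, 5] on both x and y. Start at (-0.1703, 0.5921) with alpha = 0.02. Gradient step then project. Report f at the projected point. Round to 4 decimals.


Step 1: Compute gradient at (-0.1703, 0.5921).
grad_x = 2*1*-0.1703 + 12 = 11.6594
grad_y = 2*5*0.5921 - 8 = -2.079
Step 2: Gradient step.
x_raw = -0.1703 - 0.02*11.6594 = -0.4035
y_raw = 0.5921 - 0.02*-2.079 = 0.6337
Step 3: Project onto [-2, 5].
x_proj = clip(-0.4035) = -0.4035
y_proj = clip(0.6337) = 0.6337
Step 4: Evaluate f.
f(-0.4035, 0.6337) = -7.7407


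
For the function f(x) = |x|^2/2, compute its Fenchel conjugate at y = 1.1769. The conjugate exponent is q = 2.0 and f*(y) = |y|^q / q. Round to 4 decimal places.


The conjugate exponent q satisfies 1/p + 1/q = 1.
p = 2, so q = 2/(2 - 1) = 2.0
|y|^q = 1.1769^2.0 = 1.3851
f*(1.1769) = 1.3851 / 2.0 = 0.6925


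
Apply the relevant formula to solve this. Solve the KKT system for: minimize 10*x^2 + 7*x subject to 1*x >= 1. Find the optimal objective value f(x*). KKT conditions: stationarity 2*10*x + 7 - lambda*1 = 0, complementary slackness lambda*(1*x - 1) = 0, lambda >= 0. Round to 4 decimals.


Step 1: Try lambda = 0 (constraint inactive).
x_unc = -7/(2*10) = -0.35
Check: 1*-0.35 = -0.35 < 1 -- violated!
Step 2: Constraint must be active: 1*x = 1
x* = 1/1 = 1.0
lambda = (2*10*1.0 + 7)/1 = 27.0
Step 3: Compute optimal value.
f(x*) = 10*1.0^2 + 7*1.0 = 17.0


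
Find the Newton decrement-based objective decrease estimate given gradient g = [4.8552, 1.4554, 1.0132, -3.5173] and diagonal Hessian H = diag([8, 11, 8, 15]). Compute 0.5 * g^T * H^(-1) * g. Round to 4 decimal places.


Step 1: H is diagonal, so H^(-1) * g = [0.6069, 0.1323, 0.1267, -0.2345].
Step 2: g^T H^(-1) g = sum_i g_i^2 / H_ii
  = (4.8552)^2/8 + (1.4554)^2/11 + (1.0132)^2/8 + (-3.5173)^2/15
  = 2.9466 + 0.1926 + 0.1283 + 0.8248 = 4.0923
Step 3: Objective decrease = 0.5 * g^T H^(-1) g = 2.0461


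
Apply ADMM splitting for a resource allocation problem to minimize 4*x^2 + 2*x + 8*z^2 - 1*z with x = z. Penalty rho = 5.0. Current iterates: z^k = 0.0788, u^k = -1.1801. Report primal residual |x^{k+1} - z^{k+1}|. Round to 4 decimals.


ADMM iteration with rho = 5.0, z^k = 0.0788, u^k = -1.1801
Step 1: x-update.
Minimize 4*x^2 + 2*x + (5.0/2)*(x - 0.0788 - 1.1801)^2
FOC: (2*4 + 5.0)*x = -2 + 5.0*(0.0788 + 1.1801)
x^{k+1} = 0.3303
Step 2: z-update.
Minimize 8*z^2 - 1*z + (5.0/2)*(0.3303 - z - 1.1801)^2
FOC: (2*8 + 5.0)*z = 1 + 5.0*(0.3303 - 1.1801)
z^{k+1} = -0.1547
Step 3: u-update.
u^{k+1} = -1.1801 + 0.3303 + 0.1547 = -0.6951
Step 4: Primal residual = |0.3303 + 0.1547| = 0.485


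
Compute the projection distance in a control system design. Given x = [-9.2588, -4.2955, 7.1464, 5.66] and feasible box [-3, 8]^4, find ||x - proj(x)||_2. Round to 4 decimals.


Project each component onto [-3, 8].
clip(-9.2588) = -3.0, clip(-4.2955) = -3.0, clip(7.1464) = 7.1464, clip(5.66) = 5.66
Projection = [-3.0, -3.0, 7.1464, 5.66]
Squared diffs: [39.1726, 1.6783, 0.0, 0.0]
Distance = sqrt(40.8509) = 6.3915


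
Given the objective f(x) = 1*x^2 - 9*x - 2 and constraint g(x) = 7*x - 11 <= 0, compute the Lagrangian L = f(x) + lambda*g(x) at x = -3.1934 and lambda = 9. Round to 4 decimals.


Step 1: Evaluate f(x).
f(-3.1934) = 1*(-3.1934)^2 - 9*(-3.1934) - 2 = 36.9384
Step 2: Evaluate g(x).
g(-3.1934) = 7*-3.1934 - 11 = -33.3538
Step 3: Compute Lagrangian.
L = 36.9384 + 9*-33.3538 = -263.2458


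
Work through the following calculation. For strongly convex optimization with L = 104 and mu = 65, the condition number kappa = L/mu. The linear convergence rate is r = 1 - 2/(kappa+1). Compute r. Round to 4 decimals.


Step 1: Compute the condition number.
kappa = L/mu = 104/65 = 1.6
Step 2: Compute the convergence rate.
r = 1 - 2/(kappa + 1) = 1 - 2*mu/(L + mu) = (L - mu)/(L + mu) = 39/169 = 0.2308


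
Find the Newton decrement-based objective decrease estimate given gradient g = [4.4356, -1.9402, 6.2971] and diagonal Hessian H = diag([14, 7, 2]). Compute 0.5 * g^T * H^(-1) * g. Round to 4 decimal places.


Step 1: H is diagonal, so H^(-1) * g = [0.3168, -0.2772, 3.1486].
Step 2: g^T H^(-1) g = sum_i g_i^2 / H_ii
  = (4.4356)^2/14 + (-1.9402)^2/7 + (6.2971)^2/2
  = 1.4053 + 0.5378 + 19.8267 = 21.7698
Step 3: Objective decrease = 0.5 * g^T H^(-1) g = 10.8849


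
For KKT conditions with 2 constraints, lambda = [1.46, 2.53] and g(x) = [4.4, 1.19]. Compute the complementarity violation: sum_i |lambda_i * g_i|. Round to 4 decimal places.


KKT complementary slackness check:
lambda_1 * g_1 = 1.46 * 4.4 = 6.424
lambda_2 * g_2 = 2.53 * 1.19 = 3.0107
Total violation = 6.424 + 3.0107 = 9.4347


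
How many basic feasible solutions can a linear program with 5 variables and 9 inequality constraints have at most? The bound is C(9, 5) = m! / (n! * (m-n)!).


Each vertex corresponds to some choice of n active constraints out of m, so the number of vertices is at most C(m, n) = m! / (n!(m-n)!).
m = 9, n = 5
Numerator: 9 * 8 * 7 * 6 * 5
Denominator: 5! = 120
C(9, 5) = 126


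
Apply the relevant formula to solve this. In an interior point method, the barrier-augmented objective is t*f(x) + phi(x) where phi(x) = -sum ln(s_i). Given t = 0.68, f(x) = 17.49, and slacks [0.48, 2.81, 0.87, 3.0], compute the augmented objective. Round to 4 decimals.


Step 1: Compute log-barrier.
ln values: [-0.734, 1.0332, -0.1393, 1.0986]
phi = -(-0.734 + 1.0332 - 0.1393 + 1.0986) = -1.2586
Step 2: Compute augmented objective.
t*f(x) = 0.68*17.49 = 11.8932
Total = 11.8932 - 1.2586 = 10.6346


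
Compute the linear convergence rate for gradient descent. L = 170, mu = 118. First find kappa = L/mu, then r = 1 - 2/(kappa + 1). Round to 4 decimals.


Step 1: Compute the condition number.
kappa = L/mu = 170/118 = 1.4407
Step 2: Compute the convergence rate.
r = 1 - 2/(kappa + 1) = 1 - 2*mu/(L + mu) = (L - mu)/(L + mu) = 52/288 = 0.1806


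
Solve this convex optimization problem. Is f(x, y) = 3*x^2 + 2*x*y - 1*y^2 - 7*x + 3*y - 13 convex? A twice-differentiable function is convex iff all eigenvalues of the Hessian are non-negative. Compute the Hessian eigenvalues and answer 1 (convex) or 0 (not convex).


The Hessian of f(x,y) = 3*x^2 + 2*x*y - 1*y^2 - 7*x + 3*y - 13 is:
H = [[6, 2], [2, -2]]
Trace = 6 - 2 = 4
Determinant = 6*-2 - (2)^2 = -16
Discriminant = (4)^2 - 4*-16 = 80.0
Eigenvalues: lambda_1 = -2.4721, lambda_2 = 6.4721
The function is not convex.

0


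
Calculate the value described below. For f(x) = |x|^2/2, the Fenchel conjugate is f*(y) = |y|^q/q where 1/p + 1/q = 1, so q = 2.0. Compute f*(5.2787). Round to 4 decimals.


The conjugate exponent q satisfies 1/p + 1/q = 1.
p = 2, so q = 2/(2 - 1) = 2.0
|y|^q = 5.2787^2.0 = 27.8647
f*(5.2787) = 27.8647 / 2.0 = 13.9323


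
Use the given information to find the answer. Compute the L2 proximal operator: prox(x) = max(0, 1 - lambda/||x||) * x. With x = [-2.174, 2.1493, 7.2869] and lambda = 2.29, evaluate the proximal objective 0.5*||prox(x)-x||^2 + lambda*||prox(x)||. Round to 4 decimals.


Step 1: Compute ||x||.
||x|| = 7.9022
Step 2: Compute scaling factor.
scale = max(0, 1 - 2.29/7.9022) = 0.7102
Step 3: prox(x) = [-1.544, 1.5264, 5.1752]
||prox(x)|| = 5.6122
Step 4: Proximal objective.
0.5*||prox-x||^2 = 2.6221
lambda*||prox|| = 12.8519
Total = 15.474


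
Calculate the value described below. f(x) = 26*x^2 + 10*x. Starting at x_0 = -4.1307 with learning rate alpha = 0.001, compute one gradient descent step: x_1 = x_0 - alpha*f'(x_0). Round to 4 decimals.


We compute the gradient at x_0 and apply the update.
f'(x) = 52*x + 10
f'(-4.1307) = 52*-4.1307 + 10 = -204.7964
x_1 = -4.1307 - 0.001*-204.7964 = -3.9259


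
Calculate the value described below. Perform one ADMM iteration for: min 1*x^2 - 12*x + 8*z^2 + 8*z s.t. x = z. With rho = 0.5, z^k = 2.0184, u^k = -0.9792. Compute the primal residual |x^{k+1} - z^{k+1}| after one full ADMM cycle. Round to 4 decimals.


ADMM iteration with rho = 0.5, z^k = 2.0184, u^k = -0.9792
Step 1: x-update.
Minimize 1*x^2 - 12*x + (0.5/2)*(x - 2.0184 - 0.9792)^2
FOC: (2*1 + 0.5)*x = 12 + 0.5*(2.0184 + 0.9792)
x^{k+1} = 5.3995
Step 2: z-update.
Minimize 8*z^2 + 8*z + (0.5/2)*(5.3995 - z - 0.9792)^2
FOC: (2*8 + 0.5)*z = -8 + 0.5*(5.3995 - 0.9792)
z^{k+1} = -0.3509
Step 3: u-update.
u^{k+1} = -0.9792 + 5.3995 + 0.3509 = 4.7712
Step 4: Primal residual = |5.3995 + 0.3509| = 5.7504


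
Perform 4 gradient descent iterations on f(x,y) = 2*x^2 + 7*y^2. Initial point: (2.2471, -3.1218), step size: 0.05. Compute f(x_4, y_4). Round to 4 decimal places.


Gradient descent on f(x,y) = 2*x^2 + 7*y^2.
Starting point: (2.2471, -3.1218), alpha = 0.05
Step 1: grad_x = 2*2*2.2471 = 8.9884, grad_y = 2*7*-3.1218 = -43.7052
  x_1 = 2.2471 - 0.05*8.9884 = 1.7977
  y_1 = -3.1218 - 0.05*-43.7052 = -0.9365
Step 2: grad_x = 2*2*1.7977 = 7.1907, grad_y = 2*7*-0.9365 = -13.1116
  x_2 = 1.7977 - 0.05*7.1907 = 1.4381
  y_2 = -0.9365 - 0.05*-13.1116 = -0.281
Step 3: grad_x = 2*2*1.4381 = 5.7526, grad_y = 2*7*-0.281 = -3.9335
  x_3 = 1.4381 - 0.05*5.7526 = 1.1505
  y_3 = -0.281 - 0.05*-3.9335 = -0.0843
Step 4: grad_x = 2*2*1.1505 = 4.6021, grad_y = 2*7*-0.0843 = -1.18
  x_4 = 1.1505 - 0.05*4.6021 = 0.9204
  y_4 = -0.0843 - 0.05*-1.18 = -0.0253
f(0.9204, -0.0253) = 2*0.9204^2 + 7*(-0.0253)^2 = 1.6988


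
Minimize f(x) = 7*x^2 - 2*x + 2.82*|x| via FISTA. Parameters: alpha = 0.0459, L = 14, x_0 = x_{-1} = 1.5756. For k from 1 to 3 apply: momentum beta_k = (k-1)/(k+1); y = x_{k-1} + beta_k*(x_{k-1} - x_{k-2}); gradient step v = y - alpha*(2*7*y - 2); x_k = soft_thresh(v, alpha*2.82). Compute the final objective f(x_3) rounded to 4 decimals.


FISTA on f(x) = 7*x^2 - 2*x + 2.82*|x|
L = 14, alpha = 0.0459
Iteration 1: beta = 0.0, y = 1.5756 + 0.0*(1.5756 - 1.5756) = 1.5756
  grad(y) = 20.0584, v = y - alpha*grad = 0.6549
  prox(v) = soft_thresh(0.6549, 0.1294) = 0.5255
Iteration 2: beta = 0.3333, y = 0.5255 + 0.3333*(0.5255 - 1.5756) = 0.1754
  grad(y) = 0.4562, v = y - alpha*grad = 0.1545
  prox(v) = soft_thresh(0.1545, 0.1294) = 0.0251
Iteration 3: beta = 0.5, y = 0.0251 + 0.5*(0.0251 - 0.5255) = -0.2251
  grad(y) = -5.152, v = y - alpha*grad = 0.0113
  prox(v) = soft_thresh(0.0113, 0.1294) = 0.0
f(x_3) = 7*0.0^2 - 2*0.0 + 2.82*|0.0| = 0.0


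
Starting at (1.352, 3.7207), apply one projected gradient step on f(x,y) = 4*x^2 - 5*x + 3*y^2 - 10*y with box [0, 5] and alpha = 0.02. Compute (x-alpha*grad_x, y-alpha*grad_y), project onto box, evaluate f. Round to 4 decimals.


Step 1: Compute gradient at (1.352, 3.7207).
grad_x = 2*4*1.352 - 5 = 5.816
grad_y = 2*3*3.7207 - 10 = 12.3242
Step 2: Gradient step.
x_raw = 1.352 - 0.02*5.816 = 1.2357
y_raw = 3.7207 - 0.02*12.3242 = 3.4742
Step 3: Project onto [0, 5].
x_proj = clip(1.2357) = 1.2357
y_proj = clip(3.4742) = 3.4742
Step 4: Evaluate f.
f(1.2357, 3.4742) = 1.3976


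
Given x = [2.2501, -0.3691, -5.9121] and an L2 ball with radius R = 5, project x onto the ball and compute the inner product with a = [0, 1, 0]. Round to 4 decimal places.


Step 1: Compute ||x|| (intermediates to 6 decimals).
||x|| = sqrt(2.2501^2 + (-0.3691)^2 + (-5.9121)^2) = 6.336569
Step 2: Project.
Since ||x|| > R, scale = R/||x|| = 5/6.336569 = 0.789071, proj(x) = scale * x
proj(x) = [1.775489, -0.291246, -4.665067]
Step 3: Dot product.
a^T * proj(x) = 0*1.775489 + 1*(-0.291246) + 0*(-4.665067) = -0.2912


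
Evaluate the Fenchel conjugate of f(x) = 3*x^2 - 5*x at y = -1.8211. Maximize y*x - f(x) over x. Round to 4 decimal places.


f*(y) = sup_x {y*x - a*x^2 - b*x} = sup_x {(y-b)*x - a*x^2}
FOC: (y - b) - 2a*x = 0 => x* = (y - b)/(2a)
x* = (-1.8211 + 5)/(2*3) = 0.5298
f*(-1.8211) = (y-b)^2/(4a) = (-1.8211 + 5)^2/(4*3)
= 10.1054/12 = 0.8421


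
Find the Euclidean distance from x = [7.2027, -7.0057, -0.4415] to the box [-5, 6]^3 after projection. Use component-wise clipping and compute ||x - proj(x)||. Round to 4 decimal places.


Project each component onto [-5, 6].
clip(7.2027) = 6.0, clip(-7.0057) = -5.0, clip(-0.4415) = -0.4415
Projection = [6.0, -5.0, -0.4415]
Squared diffs: [1.4465, 4.0228, 0.0]
Distance = sqrt(5.4693) = 2.3387


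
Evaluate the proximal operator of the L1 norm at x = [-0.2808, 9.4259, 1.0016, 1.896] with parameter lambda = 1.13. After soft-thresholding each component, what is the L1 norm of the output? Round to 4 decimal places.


Soft-thresholding with lambda = 1.13:
prox(-0.2808) = sign(-0.2808)*max(|-0.2808| - 1.13, 0) = 0.0
prox(9.4259) = sign(9.4259)*max(|9.4259| - 1.13, 0) = 8.2959
prox(1.0016) = sign(1.0016)*max(|1.0016| - 1.13, 0) = 0.0
prox(1.896) = sign(1.896)*max(|1.896| - 1.13, 0) = 0.766
prox(x) = [0.0, 8.2959, 0.0, 0.766]
||prox(x)||_1 = 0.0 + 8.2959 + 0.0 + 0.766 = 9.0619


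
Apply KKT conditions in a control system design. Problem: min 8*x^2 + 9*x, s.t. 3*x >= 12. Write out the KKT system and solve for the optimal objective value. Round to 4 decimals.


Step 1: Try lambda = 0 (constraint inactive).
x_unc = -9/(2*8) = -0.5625
Check: 3*-0.5625 = -1.6875 < 12 -- violated!
Step 2: Constraint must be active: 3*x = 12
x* = 12/3 = 4.0
lambda = (2*8*4.0 + 9)/3 = 24.3333
Step 3: Compute optimal value.
f(x*) = 8*4.0^2 + 9*4.0 = 164.0


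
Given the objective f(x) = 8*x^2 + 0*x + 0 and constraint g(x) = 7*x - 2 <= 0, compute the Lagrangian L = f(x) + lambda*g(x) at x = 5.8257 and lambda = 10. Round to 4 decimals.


Step 1: Evaluate f(x).
f(5.8257) = 8*5.8257^2 + 0*5.8257 + 0 = 271.5102
Step 2: Evaluate g(x).
g(5.8257) = 7*5.8257 - 2 = 38.7799
Step 3: Compute Lagrangian.
L = 271.5102 + 10*38.7799 = 659.3092


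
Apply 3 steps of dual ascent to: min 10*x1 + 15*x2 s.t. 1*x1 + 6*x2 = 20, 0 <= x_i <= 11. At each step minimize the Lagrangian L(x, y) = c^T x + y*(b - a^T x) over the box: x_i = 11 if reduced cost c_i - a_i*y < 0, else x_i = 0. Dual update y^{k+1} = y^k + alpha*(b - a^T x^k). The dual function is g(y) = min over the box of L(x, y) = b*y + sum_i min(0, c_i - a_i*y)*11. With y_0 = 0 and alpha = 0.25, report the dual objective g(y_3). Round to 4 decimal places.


Dual ascent for LP: min 10*x1 + 15*x2, 1*x1 + 6*x2 = 20, 0 <= x_i <= 11
Step 1: y^k = 0.0, reduced costs: (10.0, 15.0)
  x^k = (0.0, 0.0), subgradient = b - a^T x = 20.0
  y^{k+1} = 0.0 + 0.25*20.0 = 5.0
Step 2: y^k = 5.0, reduced costs: (5.0, -15.0)
  x^k = (0.0, 11.0), subgradient = b - a^T x = -46.0
  y^{k+1} = 5.0 + 0.25*-46.0 = -6.5
Step 3: y^k = -6.5, reduced costs: (16.5, 54.0)
  x^k = (0.0, 0.0), subgradient = b - a^T x = 20.0
  y^{k+1} = -6.5 + 0.25*20.0 = -1.5
Dual objective at y_3 = -1.5: reduced costs (11.5, 24.0), box minimizer x = (0.0, 0.0)
g(y_3) = b*y + (c1 - a1*y)*x1 + (c2 - a2*y)*x2 = 20*(-1.5) + 11.5*0.0 + 24.0*0.0 = -30.0 + 0.0 + 0.0 = -30.0


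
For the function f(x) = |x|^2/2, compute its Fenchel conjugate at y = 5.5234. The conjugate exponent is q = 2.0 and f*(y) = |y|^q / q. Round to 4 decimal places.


The conjugate exponent q satisfies 1/p + 1/q = 1.
p = 2, so q = 2/(2 - 1) = 2.0
|y|^q = 5.5234^2.0 = 30.5079
f*(5.5234) = 30.5079 / 2.0 = 15.254


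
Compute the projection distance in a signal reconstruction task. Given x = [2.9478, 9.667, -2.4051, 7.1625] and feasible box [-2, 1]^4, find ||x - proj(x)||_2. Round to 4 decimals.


Project each component onto [-2, 1].
clip(2.9478) = 1.0, clip(9.667) = 1.0, clip(-2.4051) = -2.0, clip(7.1625) = 1.0
Projection = [1.0, 1.0, -2.0, 1.0]
Squared diffs: [3.7939, 75.1169, 0.1641, 37.9764]
Distance = sqrt(117.0513) = 10.819


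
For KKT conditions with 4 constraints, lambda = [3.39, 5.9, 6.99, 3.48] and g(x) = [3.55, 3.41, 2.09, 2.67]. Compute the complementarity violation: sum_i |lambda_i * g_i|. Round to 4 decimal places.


KKT complementary slackness check:
lambda_1 * g_1 = 3.39 * 3.55 = 12.0345
lambda_2 * g_2 = 5.9 * 3.41 = 20.119
lambda_3 * g_3 = 6.99 * 2.09 = 14.6091
lambda_4 * g_4 = 3.48 * 2.67 = 9.2916
Total violation = 12.0345 + 20.119 + 14.6091 + 9.2916 = 56.0542


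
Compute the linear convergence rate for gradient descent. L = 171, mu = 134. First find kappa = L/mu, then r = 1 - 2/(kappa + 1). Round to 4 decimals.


Step 1: Compute the condition number.
kappa = L/mu = 171/134 = 1.2761
Step 2: Compute the convergence rate.
r = 1 - 2/(kappa + 1) = 1 - 2*mu/(L + mu) = (L - mu)/(L + mu) = 37/305 = 0.1213


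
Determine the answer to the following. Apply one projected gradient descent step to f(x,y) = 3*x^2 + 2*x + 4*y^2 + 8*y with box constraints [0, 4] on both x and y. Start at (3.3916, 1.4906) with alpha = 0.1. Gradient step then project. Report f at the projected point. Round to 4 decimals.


Step 1: Compute gradient at (3.3916, 1.4906).
grad_x = 2*3*3.3916 + 2 = 22.3496
grad_y = 2*4*1.4906 + 8 = 19.9248
Step 2: Gradient step.
x_raw = 3.3916 - 0.1*22.3496 = 1.1566
y_raw = 1.4906 - 0.1*19.9248 = -0.5019
Step 3: Project onto [0, 4].
x_proj = clip(1.1566) = 1.1566
y_proj = clip(-0.5019) = 0.0
Step 4: Evaluate f.
f(1.1566, 0.0) = 6.3267


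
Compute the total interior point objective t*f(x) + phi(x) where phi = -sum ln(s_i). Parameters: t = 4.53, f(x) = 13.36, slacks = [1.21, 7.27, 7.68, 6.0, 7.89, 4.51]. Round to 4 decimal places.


Step 1: Compute log-barrier.
ln values: [0.1906, 1.9838, 2.0386, 1.7918, 2.0656, 1.5063]
phi = -(0.1906 + 1.9838 + 2.0386 + 1.7918 + 2.0656 + 1.5063) = -9.5766
Step 2: Compute augmented objective.
t*f(x) = 4.53*13.36 = 60.5208
Total = 60.5208 - 9.5766 = 50.9442


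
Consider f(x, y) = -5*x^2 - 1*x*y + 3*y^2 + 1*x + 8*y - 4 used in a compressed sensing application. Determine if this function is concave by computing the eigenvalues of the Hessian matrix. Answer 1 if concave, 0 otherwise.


The Hessian of f(x,y) = -5*x^2 - 1*x*y + 3*y^2 + 1*x + 8*y - 4 is:
H = [[-10, -1], [-1, 6]]
Trace = -10 + 6 = -4
Determinant = -10*6 - (-1)^2 = -61
Discriminant = (-4)^2 - 4*-61 = 260.0
Eigenvalues: lambda_1 = -10.0623, lambda_2 = 6.0623
The function is not concave.

0


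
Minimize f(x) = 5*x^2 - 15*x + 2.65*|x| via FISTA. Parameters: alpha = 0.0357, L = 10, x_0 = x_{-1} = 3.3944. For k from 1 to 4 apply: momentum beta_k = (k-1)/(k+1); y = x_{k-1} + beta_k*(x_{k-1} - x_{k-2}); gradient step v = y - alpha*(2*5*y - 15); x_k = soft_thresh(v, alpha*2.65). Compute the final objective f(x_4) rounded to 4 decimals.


FISTA on f(x) = 5*x^2 - 15*x + 2.65*|x|
L = 10, alpha = 0.0357
Iteration 1: beta = 0.0, y = 3.3944 + 0.0*(3.3944 - 3.3944) = 3.3944
  grad(y) = 18.944, v = y - alpha*grad = 2.7181
  prox(v) = soft_thresh(2.7181, 0.0946) = 2.6235
Iteration 2: beta = 0.3333, y = 2.6235 + 0.3333*(2.6235 - 3.3944) = 2.3665
  grad(y) = 8.6653, v = y - alpha*grad = 2.0572
  prox(v) = soft_thresh(2.0572, 0.0946) = 1.9626
Iteration 3: beta = 0.5, y = 1.9626 + 0.5*(1.9626 - 2.6235) = 1.6321
  grad(y) = 1.3211, v = y - alpha*grad = 1.5849
  prox(v) = soft_thresh(1.5849, 0.0946) = 1.4903
Iteration 4: beta = 0.6, y = 1.4903 + 0.6*(1.4903 - 1.9626) = 1.207
  grad(y) = -2.93, v = y - alpha*grad = 1.3116
  prox(v) = soft_thresh(1.3116, 0.0946) = 1.217
f(x_4) = 5*1.217^2 - 15*1.217 + 2.65*|1.217| = -7.6245


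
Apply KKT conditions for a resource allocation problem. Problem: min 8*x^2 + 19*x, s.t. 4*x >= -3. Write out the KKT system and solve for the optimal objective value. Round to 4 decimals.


Step 1: Try lambda = 0 (constraint inactive).
x_unc = -19/(2*8) = -1.1875
Check: 4*-1.1875 = -4.75 < -3 -- violated!
Step 2: Constraint must be active: 4*x = -3
x* = -3/4 = -0.75
lambda = (2*8*(-0.75) + 19)/4 = 1.75
Step 3: Compute optimal value.
f(x*) = 8*(-0.75)^2 + 19*(-0.75) = -9.75


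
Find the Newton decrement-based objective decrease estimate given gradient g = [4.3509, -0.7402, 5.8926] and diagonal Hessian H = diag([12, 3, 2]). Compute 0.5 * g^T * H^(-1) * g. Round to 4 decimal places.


Step 1: H is diagonal, so H^(-1) * g = [0.3626, -0.2467, 2.9463].
Step 2: g^T H^(-1) g = sum_i g_i^2 / H_ii
  = (4.3509)^2/12 + (-0.7402)^2/3 + (5.8926)^2/2
  = 1.5775 + 0.1826 + 17.3614 = 19.1215
Step 3: Objective decrease = 0.5 * g^T H^(-1) g = 9.5608


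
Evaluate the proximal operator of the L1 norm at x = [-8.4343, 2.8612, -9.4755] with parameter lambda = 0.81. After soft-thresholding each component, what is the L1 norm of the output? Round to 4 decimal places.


Soft-thresholding with lambda = 0.81:
prox(-8.4343) = sign(-8.4343)*max(|-8.4343| - 0.81, 0) = -7.6243
prox(2.8612) = sign(2.8612)*max(|2.8612| - 0.81, 0) = 2.0512
prox(-9.4755) = sign(-9.4755)*max(|-9.4755| - 0.81, 0) = -8.6655
prox(x) = [-7.6243, 2.0512, -8.6655]
||prox(x)||_1 = 7.6243 + 2.0512 + 8.6655 = 18.341


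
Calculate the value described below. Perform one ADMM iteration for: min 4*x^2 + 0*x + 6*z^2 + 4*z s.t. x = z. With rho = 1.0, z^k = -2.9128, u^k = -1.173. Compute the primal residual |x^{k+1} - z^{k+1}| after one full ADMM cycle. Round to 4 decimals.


ADMM iteration with rho = 1.0, z^k = -2.9128, u^k = -1.173
Step 1: x-update.
Minimize 4*x^2 + 0*x + (1.0/2)*(x + 2.9128 - 1.173)^2
FOC: (2*4 + 1.0)*x = 0 + 1.0*(-2.9128 + 1.173)
x^{k+1} = -0.1933
Step 2: z-update.
Minimize 6*z^2 + 4*z + (1.0/2)*(-0.1933 - z - 1.173)^2
FOC: (2*6 + 1.0)*z = -4 + 1.0*(-0.1933 - 1.173)
z^{k+1} = -0.4128
Step 3: u-update.
u^{k+1} = -1.173 - 0.1933 + 0.4128 = -0.9535
Step 4: Primal residual = |-0.1933 + 0.4128| = 0.2195


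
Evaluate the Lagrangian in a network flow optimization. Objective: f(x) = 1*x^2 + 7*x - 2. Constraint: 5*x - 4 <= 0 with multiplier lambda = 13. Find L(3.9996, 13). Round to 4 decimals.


Step 1: Evaluate f(x).
f(3.9996) = 1*3.9996^2 + 7*3.9996 - 2 = 41.994
Step 2: Evaluate g(x).
g(3.9996) = 5*3.9996 - 4 = 15.998
Step 3: Compute Lagrangian.
L = 41.994 + 13*15.998 = 249.968


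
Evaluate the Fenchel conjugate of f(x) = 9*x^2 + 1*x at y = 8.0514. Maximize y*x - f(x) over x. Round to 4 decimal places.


f*(y) = sup_x {y*x - a*x^2 - b*x} = sup_x {(y-b)*x - a*x^2}
FOC: (y - b) - 2a*x = 0 => x* = (y - b)/(2a)
x* = (8.0514 - 1)/(2*9) = 0.3917
f*(8.0514) = (y-b)^2/(4a) = (8.0514 - 1)^2/(4*9)
= 49.7222/36 = 1.3812


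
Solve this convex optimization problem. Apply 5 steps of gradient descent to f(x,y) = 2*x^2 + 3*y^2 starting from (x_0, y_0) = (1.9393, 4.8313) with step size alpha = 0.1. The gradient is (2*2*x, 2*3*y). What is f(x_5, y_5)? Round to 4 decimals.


Gradient descent on f(x,y) = 2*x^2 + 3*y^2.
Starting point: (1.9393, 4.8313), alpha = 0.1
Step 1: grad_x = 2*2*1.9393 = 7.7572, grad_y = 2*3*4.8313 = 28.9878
  x_1 = 1.9393 - 0.1*7.7572 = 1.1636
  y_1 = 4.8313 - 0.1*28.9878 = 1.9325
Step 2: grad_x = 2*2*1.1636 = 4.6543, grad_y = 2*3*1.9325 = 11.5951
  x_2 = 1.1636 - 0.1*4.6543 = 0.6981
  y_2 = 1.9325 - 0.1*11.5951 = 0.773
Step 3: grad_x = 2*2*0.6981 = 2.7926, grad_y = 2*3*0.773 = 4.638
  x_3 = 0.6981 - 0.1*2.7926 = 0.4189
  y_3 = 0.773 - 0.1*4.638 = 0.3092
Step 4: grad_x = 2*2*0.4189 = 1.6756, grad_y = 2*3*0.3092 = 1.8552
  x_4 = 0.4189 - 0.1*1.6756 = 0.2513
  y_4 = 0.3092 - 0.1*1.8552 = 0.1237
Step 5: grad_x = 2*2*0.2513 = 1.0053, grad_y = 2*3*0.1237 = 0.7421
  x_5 = 0.2513 - 0.1*1.0053 = 0.1508
  y_5 = 0.1237 - 0.1*0.7421 = 0.0495
f(0.1508, 0.0495) = 2*0.1508^2 + 3*0.0495^2 = 0.0528


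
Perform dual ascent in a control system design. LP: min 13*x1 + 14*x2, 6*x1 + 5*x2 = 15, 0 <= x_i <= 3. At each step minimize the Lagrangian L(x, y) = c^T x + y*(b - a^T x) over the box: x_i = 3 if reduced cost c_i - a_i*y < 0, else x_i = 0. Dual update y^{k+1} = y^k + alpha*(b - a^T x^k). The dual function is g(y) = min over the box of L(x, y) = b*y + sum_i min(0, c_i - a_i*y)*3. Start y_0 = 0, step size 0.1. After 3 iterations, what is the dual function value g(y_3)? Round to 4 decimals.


Dual ascent for LP: min 13*x1 + 14*x2, 6*x1 + 5*x2 = 15, 0 <= x_i <= 3
Step 1: y^k = 0.0, reduced costs: (13.0, 14.0)
  x^k = (0.0, 0.0), subgradient = b - a^T x = 15.0
  y^{k+1} = 0.0 + 0.1*15.0 = 1.5
Step 2: y^k = 1.5, reduced costs: (4.0, 6.5)
  x^k = (0.0, 0.0), subgradient = b - a^T x = 15.0
  y^{k+1} = 1.5 + 0.1*15.0 = 3.0
Step 3: y^k = 3.0, reduced costs: (-5.0, -1.0)
  x^k = (3.0, 3.0), subgradient = b - a^T x = -18.0
  y^{k+1} = 3.0 + 0.1*-18.0 = 1.2
Dual objective at y_3 = 1.2: reduced costs (5.8, 8.0), box minimizer x = (0.0, 0.0)
g(y_3) = b*y + (c1 - a1*y)*x1 + (c2 - a2*y)*x2 = 15*1.2 + 5.8*0.0 + 8.0*0.0 = 18.0 + 0.0 + 0.0 = 18.0
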